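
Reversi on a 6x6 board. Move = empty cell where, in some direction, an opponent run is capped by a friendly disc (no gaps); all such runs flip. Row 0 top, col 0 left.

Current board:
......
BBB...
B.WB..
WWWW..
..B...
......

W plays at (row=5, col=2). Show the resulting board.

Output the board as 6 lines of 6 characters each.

Answer: ......
BBB...
B.WB..
WWWW..
..W...
..W...

Derivation:
Place W at (5,2); scan 8 dirs for brackets.
Dir NW: first cell '.' (not opp) -> no flip
Dir N: opp run (4,2) capped by W -> flip
Dir NE: first cell '.' (not opp) -> no flip
Dir W: first cell '.' (not opp) -> no flip
Dir E: first cell '.' (not opp) -> no flip
Dir SW: edge -> no flip
Dir S: edge -> no flip
Dir SE: edge -> no flip
All flips: (4,2)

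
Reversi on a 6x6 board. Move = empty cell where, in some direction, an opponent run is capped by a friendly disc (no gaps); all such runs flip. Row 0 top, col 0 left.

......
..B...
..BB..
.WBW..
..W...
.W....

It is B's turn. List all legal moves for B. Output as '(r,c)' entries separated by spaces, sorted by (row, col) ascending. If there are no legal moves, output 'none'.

Answer: (3,0) (3,4) (4,0) (4,3) (4,4) (5,2)

Derivation:
(2,0): no bracket -> illegal
(2,1): no bracket -> illegal
(2,4): no bracket -> illegal
(3,0): flips 1 -> legal
(3,4): flips 1 -> legal
(4,0): flips 1 -> legal
(4,1): no bracket -> illegal
(4,3): flips 1 -> legal
(4,4): flips 1 -> legal
(5,0): no bracket -> illegal
(5,2): flips 1 -> legal
(5,3): no bracket -> illegal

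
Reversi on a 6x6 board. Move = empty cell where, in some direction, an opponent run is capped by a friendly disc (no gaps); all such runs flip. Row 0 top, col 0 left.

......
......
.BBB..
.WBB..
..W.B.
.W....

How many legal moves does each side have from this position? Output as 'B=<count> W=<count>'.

-- B to move --
(2,0): no bracket -> illegal
(3,0): flips 1 -> legal
(4,0): flips 1 -> legal
(4,1): flips 1 -> legal
(4,3): no bracket -> illegal
(5,0): no bracket -> illegal
(5,2): flips 1 -> legal
(5,3): no bracket -> illegal
B mobility = 4
-- W to move --
(1,0): no bracket -> illegal
(1,1): flips 1 -> legal
(1,2): flips 2 -> legal
(1,3): flips 1 -> legal
(1,4): no bracket -> illegal
(2,0): no bracket -> illegal
(2,4): flips 1 -> legal
(3,0): no bracket -> illegal
(3,4): flips 2 -> legal
(3,5): no bracket -> illegal
(4,1): no bracket -> illegal
(4,3): no bracket -> illegal
(4,5): no bracket -> illegal
(5,3): no bracket -> illegal
(5,4): no bracket -> illegal
(5,5): no bracket -> illegal
W mobility = 5

Answer: B=4 W=5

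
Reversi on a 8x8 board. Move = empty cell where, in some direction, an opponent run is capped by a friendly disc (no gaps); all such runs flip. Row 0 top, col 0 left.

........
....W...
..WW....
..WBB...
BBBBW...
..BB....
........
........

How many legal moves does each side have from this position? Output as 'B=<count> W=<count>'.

Answer: B=10 W=7

Derivation:
-- B to move --
(0,3): no bracket -> illegal
(0,4): no bracket -> illegal
(0,5): flips 3 -> legal
(1,1): flips 1 -> legal
(1,2): flips 3 -> legal
(1,3): flips 1 -> legal
(1,5): no bracket -> illegal
(2,1): flips 1 -> legal
(2,4): no bracket -> illegal
(2,5): no bracket -> illegal
(3,1): flips 1 -> legal
(3,5): flips 1 -> legal
(4,5): flips 1 -> legal
(5,4): flips 1 -> legal
(5,5): flips 1 -> legal
B mobility = 10
-- W to move --
(2,4): flips 1 -> legal
(2,5): no bracket -> illegal
(3,0): no bracket -> illegal
(3,1): no bracket -> illegal
(3,5): flips 2 -> legal
(4,5): flips 1 -> legal
(5,0): flips 1 -> legal
(5,1): no bracket -> illegal
(5,4): flips 1 -> legal
(6,1): no bracket -> illegal
(6,2): flips 3 -> legal
(6,3): flips 3 -> legal
(6,4): no bracket -> illegal
W mobility = 7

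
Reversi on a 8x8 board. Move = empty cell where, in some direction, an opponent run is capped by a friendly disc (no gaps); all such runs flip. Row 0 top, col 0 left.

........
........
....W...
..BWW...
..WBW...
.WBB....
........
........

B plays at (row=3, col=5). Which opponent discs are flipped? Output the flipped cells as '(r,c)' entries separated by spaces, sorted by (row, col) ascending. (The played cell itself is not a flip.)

Answer: (3,3) (3,4) (4,4)

Derivation:
Dir NW: opp run (2,4), next='.' -> no flip
Dir N: first cell '.' (not opp) -> no flip
Dir NE: first cell '.' (not opp) -> no flip
Dir W: opp run (3,4) (3,3) capped by B -> flip
Dir E: first cell '.' (not opp) -> no flip
Dir SW: opp run (4,4) capped by B -> flip
Dir S: first cell '.' (not opp) -> no flip
Dir SE: first cell '.' (not opp) -> no flip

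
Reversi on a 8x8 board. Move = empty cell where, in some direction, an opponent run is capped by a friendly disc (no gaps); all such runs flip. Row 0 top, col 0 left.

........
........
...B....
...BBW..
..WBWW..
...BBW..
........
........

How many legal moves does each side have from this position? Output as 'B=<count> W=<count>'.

-- B to move --
(2,4): no bracket -> illegal
(2,5): no bracket -> illegal
(2,6): flips 2 -> legal
(3,1): flips 1 -> legal
(3,2): no bracket -> illegal
(3,6): flips 2 -> legal
(4,1): flips 1 -> legal
(4,6): flips 2 -> legal
(5,1): flips 1 -> legal
(5,2): no bracket -> illegal
(5,6): flips 2 -> legal
(6,4): no bracket -> illegal
(6,5): no bracket -> illegal
(6,6): flips 2 -> legal
B mobility = 8
-- W to move --
(1,2): flips 2 -> legal
(1,3): no bracket -> illegal
(1,4): no bracket -> illegal
(2,2): flips 1 -> legal
(2,4): flips 2 -> legal
(2,5): no bracket -> illegal
(3,2): flips 2 -> legal
(5,2): flips 2 -> legal
(6,2): flips 1 -> legal
(6,3): flips 1 -> legal
(6,4): flips 2 -> legal
(6,5): no bracket -> illegal
W mobility = 8

Answer: B=8 W=8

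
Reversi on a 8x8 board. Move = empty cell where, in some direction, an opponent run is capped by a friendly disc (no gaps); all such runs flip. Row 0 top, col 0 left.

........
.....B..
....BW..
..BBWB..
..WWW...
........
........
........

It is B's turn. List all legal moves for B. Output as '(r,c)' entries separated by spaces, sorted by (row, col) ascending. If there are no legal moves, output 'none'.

Answer: (2,6) (5,1) (5,2) (5,3) (5,4) (5,5)

Derivation:
(1,4): no bracket -> illegal
(1,6): no bracket -> illegal
(2,3): no bracket -> illegal
(2,6): flips 1 -> legal
(3,1): no bracket -> illegal
(3,6): no bracket -> illegal
(4,1): no bracket -> illegal
(4,5): no bracket -> illegal
(5,1): flips 1 -> legal
(5,2): flips 1 -> legal
(5,3): flips 2 -> legal
(5,4): flips 3 -> legal
(5,5): flips 1 -> legal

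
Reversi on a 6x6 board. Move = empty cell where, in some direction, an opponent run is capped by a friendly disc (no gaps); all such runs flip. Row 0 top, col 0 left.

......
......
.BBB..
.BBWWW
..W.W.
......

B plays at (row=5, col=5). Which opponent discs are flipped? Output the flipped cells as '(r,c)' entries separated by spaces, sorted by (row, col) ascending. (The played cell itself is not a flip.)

Answer: (3,3) (4,4)

Derivation:
Dir NW: opp run (4,4) (3,3) capped by B -> flip
Dir N: first cell '.' (not opp) -> no flip
Dir NE: edge -> no flip
Dir W: first cell '.' (not opp) -> no flip
Dir E: edge -> no flip
Dir SW: edge -> no flip
Dir S: edge -> no flip
Dir SE: edge -> no flip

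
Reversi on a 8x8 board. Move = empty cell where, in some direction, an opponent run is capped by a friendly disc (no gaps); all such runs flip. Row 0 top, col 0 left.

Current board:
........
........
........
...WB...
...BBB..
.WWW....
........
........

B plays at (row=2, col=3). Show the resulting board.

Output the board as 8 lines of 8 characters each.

Place B at (2,3); scan 8 dirs for brackets.
Dir NW: first cell '.' (not opp) -> no flip
Dir N: first cell '.' (not opp) -> no flip
Dir NE: first cell '.' (not opp) -> no flip
Dir W: first cell '.' (not opp) -> no flip
Dir E: first cell '.' (not opp) -> no flip
Dir SW: first cell '.' (not opp) -> no flip
Dir S: opp run (3,3) capped by B -> flip
Dir SE: first cell 'B' (not opp) -> no flip
All flips: (3,3)

Answer: ........
........
...B....
...BB...
...BBB..
.WWW....
........
........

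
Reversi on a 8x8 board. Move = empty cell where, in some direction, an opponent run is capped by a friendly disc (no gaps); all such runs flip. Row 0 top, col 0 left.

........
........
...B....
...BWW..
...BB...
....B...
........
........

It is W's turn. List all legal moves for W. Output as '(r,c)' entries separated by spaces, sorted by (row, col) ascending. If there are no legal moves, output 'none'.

(1,2): flips 1 -> legal
(1,3): no bracket -> illegal
(1,4): no bracket -> illegal
(2,2): no bracket -> illegal
(2,4): no bracket -> illegal
(3,2): flips 1 -> legal
(4,2): no bracket -> illegal
(4,5): no bracket -> illegal
(5,2): flips 1 -> legal
(5,3): flips 1 -> legal
(5,5): no bracket -> illegal
(6,3): no bracket -> illegal
(6,4): flips 2 -> legal
(6,5): no bracket -> illegal

Answer: (1,2) (3,2) (5,2) (5,3) (6,4)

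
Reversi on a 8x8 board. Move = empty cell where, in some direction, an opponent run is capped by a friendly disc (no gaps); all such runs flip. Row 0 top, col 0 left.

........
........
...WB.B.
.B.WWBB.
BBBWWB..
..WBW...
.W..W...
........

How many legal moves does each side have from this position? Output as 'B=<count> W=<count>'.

Answer: B=10 W=14

Derivation:
-- B to move --
(1,2): flips 2 -> legal
(1,3): flips 3 -> legal
(1,4): no bracket -> illegal
(2,2): flips 1 -> legal
(2,5): no bracket -> illegal
(3,2): flips 2 -> legal
(5,0): no bracket -> illegal
(5,1): flips 1 -> legal
(5,5): flips 1 -> legal
(6,0): no bracket -> illegal
(6,2): flips 1 -> legal
(6,3): flips 2 -> legal
(6,5): no bracket -> illegal
(7,0): no bracket -> illegal
(7,1): no bracket -> illegal
(7,2): no bracket -> illegal
(7,3): no bracket -> illegal
(7,4): flips 4 -> legal
(7,5): flips 1 -> legal
B mobility = 10
-- W to move --
(1,3): no bracket -> illegal
(1,4): flips 1 -> legal
(1,5): flips 1 -> legal
(1,6): no bracket -> illegal
(1,7): flips 2 -> legal
(2,0): flips 3 -> legal
(2,1): no bracket -> illegal
(2,2): no bracket -> illegal
(2,5): flips 1 -> legal
(2,7): flips 2 -> legal
(3,0): flips 1 -> legal
(3,2): flips 1 -> legal
(3,7): flips 2 -> legal
(4,6): flips 1 -> legal
(4,7): no bracket -> illegal
(5,0): no bracket -> illegal
(5,1): flips 1 -> legal
(5,5): no bracket -> illegal
(5,6): flips 1 -> legal
(6,2): flips 1 -> legal
(6,3): flips 1 -> legal
W mobility = 14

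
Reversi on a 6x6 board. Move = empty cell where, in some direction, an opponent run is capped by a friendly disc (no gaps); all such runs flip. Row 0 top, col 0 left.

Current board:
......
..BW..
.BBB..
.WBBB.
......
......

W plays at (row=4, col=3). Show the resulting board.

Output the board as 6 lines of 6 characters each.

Place W at (4,3); scan 8 dirs for brackets.
Dir NW: opp run (3,2) (2,1), next='.' -> no flip
Dir N: opp run (3,3) (2,3) capped by W -> flip
Dir NE: opp run (3,4), next='.' -> no flip
Dir W: first cell '.' (not opp) -> no flip
Dir E: first cell '.' (not opp) -> no flip
Dir SW: first cell '.' (not opp) -> no flip
Dir S: first cell '.' (not opp) -> no flip
Dir SE: first cell '.' (not opp) -> no flip
All flips: (2,3) (3,3)

Answer: ......
..BW..
.BBW..
.WBWB.
...W..
......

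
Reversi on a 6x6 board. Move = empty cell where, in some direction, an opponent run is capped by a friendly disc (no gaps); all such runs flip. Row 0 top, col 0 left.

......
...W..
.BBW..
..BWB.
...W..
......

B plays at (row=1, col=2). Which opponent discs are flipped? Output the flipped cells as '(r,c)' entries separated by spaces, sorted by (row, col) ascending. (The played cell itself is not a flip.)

Answer: (2,3)

Derivation:
Dir NW: first cell '.' (not opp) -> no flip
Dir N: first cell '.' (not opp) -> no flip
Dir NE: first cell '.' (not opp) -> no flip
Dir W: first cell '.' (not opp) -> no flip
Dir E: opp run (1,3), next='.' -> no flip
Dir SW: first cell 'B' (not opp) -> no flip
Dir S: first cell 'B' (not opp) -> no flip
Dir SE: opp run (2,3) capped by B -> flip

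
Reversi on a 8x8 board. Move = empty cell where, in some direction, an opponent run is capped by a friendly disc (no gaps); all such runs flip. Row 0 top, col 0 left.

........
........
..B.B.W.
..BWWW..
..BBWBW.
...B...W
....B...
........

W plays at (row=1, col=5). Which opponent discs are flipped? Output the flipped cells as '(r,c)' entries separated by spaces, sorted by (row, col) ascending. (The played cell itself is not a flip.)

Dir NW: first cell '.' (not opp) -> no flip
Dir N: first cell '.' (not opp) -> no flip
Dir NE: first cell '.' (not opp) -> no flip
Dir W: first cell '.' (not opp) -> no flip
Dir E: first cell '.' (not opp) -> no flip
Dir SW: opp run (2,4) capped by W -> flip
Dir S: first cell '.' (not opp) -> no flip
Dir SE: first cell 'W' (not opp) -> no flip

Answer: (2,4)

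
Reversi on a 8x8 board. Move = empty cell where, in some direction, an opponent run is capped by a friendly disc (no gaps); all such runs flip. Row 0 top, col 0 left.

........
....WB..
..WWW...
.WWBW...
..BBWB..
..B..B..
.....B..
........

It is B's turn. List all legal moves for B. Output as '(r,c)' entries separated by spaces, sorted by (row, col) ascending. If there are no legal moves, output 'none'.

Answer: (1,1) (1,2) (1,3) (2,0) (2,1) (2,5) (3,0) (3,5)

Derivation:
(0,3): no bracket -> illegal
(0,4): no bracket -> illegal
(0,5): no bracket -> illegal
(1,1): flips 1 -> legal
(1,2): flips 4 -> legal
(1,3): flips 2 -> legal
(2,0): flips 1 -> legal
(2,1): flips 1 -> legal
(2,5): flips 1 -> legal
(3,0): flips 2 -> legal
(3,5): flips 1 -> legal
(4,0): no bracket -> illegal
(4,1): no bracket -> illegal
(5,3): no bracket -> illegal
(5,4): no bracket -> illegal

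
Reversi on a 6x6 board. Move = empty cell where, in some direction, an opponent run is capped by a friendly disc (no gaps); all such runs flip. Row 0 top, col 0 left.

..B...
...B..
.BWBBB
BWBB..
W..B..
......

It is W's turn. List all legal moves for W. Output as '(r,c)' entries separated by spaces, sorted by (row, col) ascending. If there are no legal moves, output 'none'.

Answer: (0,4) (1,1) (2,0) (3,4) (4,2) (4,4)

Derivation:
(0,1): no bracket -> illegal
(0,3): no bracket -> illegal
(0,4): flips 1 -> legal
(1,0): no bracket -> illegal
(1,1): flips 1 -> legal
(1,2): no bracket -> illegal
(1,4): no bracket -> illegal
(1,5): no bracket -> illegal
(2,0): flips 2 -> legal
(3,4): flips 2 -> legal
(3,5): no bracket -> illegal
(4,1): no bracket -> illegal
(4,2): flips 1 -> legal
(4,4): flips 1 -> legal
(5,2): no bracket -> illegal
(5,3): no bracket -> illegal
(5,4): no bracket -> illegal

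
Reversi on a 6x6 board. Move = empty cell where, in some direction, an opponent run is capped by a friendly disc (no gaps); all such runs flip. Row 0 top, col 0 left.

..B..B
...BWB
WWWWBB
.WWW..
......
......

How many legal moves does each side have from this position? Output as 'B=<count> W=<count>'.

Answer: B=6 W=4

Derivation:
-- B to move --
(0,3): flips 1 -> legal
(0,4): flips 1 -> legal
(1,0): no bracket -> illegal
(1,1): no bracket -> illegal
(1,2): no bracket -> illegal
(3,0): no bracket -> illegal
(3,4): no bracket -> illegal
(4,0): flips 2 -> legal
(4,1): flips 3 -> legal
(4,2): flips 1 -> legal
(4,3): flips 2 -> legal
(4,4): no bracket -> illegal
B mobility = 6
-- W to move --
(0,1): no bracket -> illegal
(0,3): flips 1 -> legal
(0,4): flips 1 -> legal
(1,1): no bracket -> illegal
(1,2): flips 1 -> legal
(3,4): flips 1 -> legal
(3,5): no bracket -> illegal
W mobility = 4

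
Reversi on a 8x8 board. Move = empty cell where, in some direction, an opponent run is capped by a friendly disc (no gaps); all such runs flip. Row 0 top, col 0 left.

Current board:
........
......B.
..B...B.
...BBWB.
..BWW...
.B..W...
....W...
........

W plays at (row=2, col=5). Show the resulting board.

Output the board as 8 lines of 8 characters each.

Answer: ........
......B.
..B..WB.
...BWWB.
..BWW...
.B..W...
....W...
........

Derivation:
Place W at (2,5); scan 8 dirs for brackets.
Dir NW: first cell '.' (not opp) -> no flip
Dir N: first cell '.' (not opp) -> no flip
Dir NE: opp run (1,6), next='.' -> no flip
Dir W: first cell '.' (not opp) -> no flip
Dir E: opp run (2,6), next='.' -> no flip
Dir SW: opp run (3,4) capped by W -> flip
Dir S: first cell 'W' (not opp) -> no flip
Dir SE: opp run (3,6), next='.' -> no flip
All flips: (3,4)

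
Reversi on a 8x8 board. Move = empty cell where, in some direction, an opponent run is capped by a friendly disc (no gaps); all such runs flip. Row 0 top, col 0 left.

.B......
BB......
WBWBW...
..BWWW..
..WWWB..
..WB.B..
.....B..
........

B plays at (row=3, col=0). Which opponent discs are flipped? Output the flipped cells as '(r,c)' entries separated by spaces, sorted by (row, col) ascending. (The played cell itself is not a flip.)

Answer: (2,0)

Derivation:
Dir NW: edge -> no flip
Dir N: opp run (2,0) capped by B -> flip
Dir NE: first cell 'B' (not opp) -> no flip
Dir W: edge -> no flip
Dir E: first cell '.' (not opp) -> no flip
Dir SW: edge -> no flip
Dir S: first cell '.' (not opp) -> no flip
Dir SE: first cell '.' (not opp) -> no flip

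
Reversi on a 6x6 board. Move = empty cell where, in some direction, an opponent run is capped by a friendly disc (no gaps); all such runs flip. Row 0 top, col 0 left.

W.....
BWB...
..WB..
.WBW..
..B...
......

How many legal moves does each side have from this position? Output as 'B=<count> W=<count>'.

Answer: B=6 W=7

Derivation:
-- B to move --
(0,1): no bracket -> illegal
(0,2): no bracket -> illegal
(1,3): no bracket -> illegal
(2,0): flips 1 -> legal
(2,1): flips 1 -> legal
(2,4): flips 1 -> legal
(3,0): flips 1 -> legal
(3,4): flips 1 -> legal
(4,0): no bracket -> illegal
(4,1): no bracket -> illegal
(4,3): flips 1 -> legal
(4,4): no bracket -> illegal
B mobility = 6
-- W to move --
(0,1): no bracket -> illegal
(0,2): flips 1 -> legal
(0,3): no bracket -> illegal
(1,3): flips 2 -> legal
(1,4): no bracket -> illegal
(2,0): flips 1 -> legal
(2,1): no bracket -> illegal
(2,4): flips 1 -> legal
(3,4): no bracket -> illegal
(4,1): no bracket -> illegal
(4,3): no bracket -> illegal
(5,1): flips 1 -> legal
(5,2): flips 2 -> legal
(5,3): flips 1 -> legal
W mobility = 7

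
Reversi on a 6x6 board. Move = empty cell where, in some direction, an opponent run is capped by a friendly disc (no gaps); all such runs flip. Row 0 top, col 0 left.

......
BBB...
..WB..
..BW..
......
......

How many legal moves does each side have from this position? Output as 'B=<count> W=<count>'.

-- B to move --
(1,3): no bracket -> illegal
(2,1): flips 1 -> legal
(2,4): no bracket -> illegal
(3,1): no bracket -> illegal
(3,4): flips 1 -> legal
(4,2): no bracket -> illegal
(4,3): flips 1 -> legal
(4,4): flips 2 -> legal
B mobility = 4
-- W to move --
(0,0): flips 1 -> legal
(0,1): no bracket -> illegal
(0,2): flips 1 -> legal
(0,3): no bracket -> illegal
(1,3): flips 1 -> legal
(1,4): no bracket -> illegal
(2,0): no bracket -> illegal
(2,1): no bracket -> illegal
(2,4): flips 1 -> legal
(3,1): flips 1 -> legal
(3,4): no bracket -> illegal
(4,1): no bracket -> illegal
(4,2): flips 1 -> legal
(4,3): no bracket -> illegal
W mobility = 6

Answer: B=4 W=6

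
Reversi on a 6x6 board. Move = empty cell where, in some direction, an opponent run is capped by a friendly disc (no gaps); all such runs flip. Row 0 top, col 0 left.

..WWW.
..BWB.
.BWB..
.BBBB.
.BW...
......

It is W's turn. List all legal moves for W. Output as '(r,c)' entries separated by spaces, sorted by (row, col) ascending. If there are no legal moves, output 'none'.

Answer: (1,1) (1,5) (2,0) (2,4) (2,5) (3,0) (4,0) (4,3) (4,4)

Derivation:
(0,1): no bracket -> illegal
(0,5): no bracket -> illegal
(1,0): no bracket -> illegal
(1,1): flips 1 -> legal
(1,5): flips 1 -> legal
(2,0): flips 2 -> legal
(2,4): flips 3 -> legal
(2,5): flips 1 -> legal
(3,0): flips 2 -> legal
(3,5): no bracket -> illegal
(4,0): flips 2 -> legal
(4,3): flips 2 -> legal
(4,4): flips 1 -> legal
(4,5): no bracket -> illegal
(5,0): no bracket -> illegal
(5,1): no bracket -> illegal
(5,2): no bracket -> illegal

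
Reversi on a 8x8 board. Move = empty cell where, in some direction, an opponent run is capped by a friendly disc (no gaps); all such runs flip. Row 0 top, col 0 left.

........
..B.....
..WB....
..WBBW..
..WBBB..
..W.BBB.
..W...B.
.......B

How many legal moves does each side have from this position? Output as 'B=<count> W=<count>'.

-- B to move --
(1,1): flips 1 -> legal
(1,3): no bracket -> illegal
(2,1): flips 2 -> legal
(2,4): no bracket -> illegal
(2,5): flips 1 -> legal
(2,6): flips 1 -> legal
(3,1): flips 1 -> legal
(3,6): flips 1 -> legal
(4,1): flips 2 -> legal
(4,6): no bracket -> illegal
(5,1): flips 1 -> legal
(5,3): no bracket -> illegal
(6,1): flips 1 -> legal
(6,3): no bracket -> illegal
(7,1): no bracket -> illegal
(7,2): flips 5 -> legal
(7,3): no bracket -> illegal
B mobility = 10
-- W to move --
(0,1): no bracket -> illegal
(0,2): flips 1 -> legal
(0,3): no bracket -> illegal
(1,1): no bracket -> illegal
(1,3): no bracket -> illegal
(1,4): flips 1 -> legal
(2,1): no bracket -> illegal
(2,4): flips 2 -> legal
(2,5): flips 2 -> legal
(3,6): no bracket -> illegal
(4,6): flips 3 -> legal
(4,7): no bracket -> illegal
(5,3): flips 1 -> legal
(5,7): no bracket -> illegal
(6,3): no bracket -> illegal
(6,4): no bracket -> illegal
(6,5): flips 4 -> legal
(6,7): no bracket -> illegal
(7,5): no bracket -> illegal
(7,6): no bracket -> illegal
W mobility = 7

Answer: B=10 W=7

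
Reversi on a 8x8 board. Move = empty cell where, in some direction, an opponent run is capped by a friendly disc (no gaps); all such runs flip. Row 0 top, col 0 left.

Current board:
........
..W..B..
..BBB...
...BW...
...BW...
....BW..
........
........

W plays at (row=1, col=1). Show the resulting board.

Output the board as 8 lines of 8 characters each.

Answer: ........
.WW..B..
..WBB...
...WW...
...BW...
....BW..
........
........

Derivation:
Place W at (1,1); scan 8 dirs for brackets.
Dir NW: first cell '.' (not opp) -> no flip
Dir N: first cell '.' (not opp) -> no flip
Dir NE: first cell '.' (not opp) -> no flip
Dir W: first cell '.' (not opp) -> no flip
Dir E: first cell 'W' (not opp) -> no flip
Dir SW: first cell '.' (not opp) -> no flip
Dir S: first cell '.' (not opp) -> no flip
Dir SE: opp run (2,2) (3,3) capped by W -> flip
All flips: (2,2) (3,3)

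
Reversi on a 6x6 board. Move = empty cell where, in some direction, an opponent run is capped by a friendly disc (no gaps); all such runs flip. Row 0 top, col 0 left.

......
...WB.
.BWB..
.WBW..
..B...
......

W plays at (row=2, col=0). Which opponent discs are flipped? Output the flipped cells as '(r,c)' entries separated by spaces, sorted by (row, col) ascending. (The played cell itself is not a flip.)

Answer: (2,1)

Derivation:
Dir NW: edge -> no flip
Dir N: first cell '.' (not opp) -> no flip
Dir NE: first cell '.' (not opp) -> no flip
Dir W: edge -> no flip
Dir E: opp run (2,1) capped by W -> flip
Dir SW: edge -> no flip
Dir S: first cell '.' (not opp) -> no flip
Dir SE: first cell 'W' (not opp) -> no flip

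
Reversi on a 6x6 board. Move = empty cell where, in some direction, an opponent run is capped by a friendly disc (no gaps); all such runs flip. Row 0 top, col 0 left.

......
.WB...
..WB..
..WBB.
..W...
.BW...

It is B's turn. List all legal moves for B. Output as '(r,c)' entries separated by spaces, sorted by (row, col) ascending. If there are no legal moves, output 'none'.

Answer: (0,0) (1,0) (2,1) (3,1) (4,1) (5,3)

Derivation:
(0,0): flips 2 -> legal
(0,1): no bracket -> illegal
(0,2): no bracket -> illegal
(1,0): flips 1 -> legal
(1,3): no bracket -> illegal
(2,0): no bracket -> illegal
(2,1): flips 1 -> legal
(3,1): flips 1 -> legal
(4,1): flips 1 -> legal
(4,3): no bracket -> illegal
(5,3): flips 1 -> legal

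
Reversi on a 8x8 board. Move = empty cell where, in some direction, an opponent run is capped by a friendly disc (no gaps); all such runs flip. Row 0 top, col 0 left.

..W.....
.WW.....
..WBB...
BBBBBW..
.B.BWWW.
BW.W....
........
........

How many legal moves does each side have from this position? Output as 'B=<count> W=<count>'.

-- B to move --
(0,0): flips 2 -> legal
(0,1): flips 1 -> legal
(0,3): no bracket -> illegal
(1,0): no bracket -> illegal
(1,3): flips 1 -> legal
(2,0): no bracket -> illegal
(2,1): flips 1 -> legal
(2,5): no bracket -> illegal
(2,6): no bracket -> illegal
(3,6): flips 1 -> legal
(3,7): no bracket -> illegal
(4,0): no bracket -> illegal
(4,2): no bracket -> illegal
(4,7): flips 3 -> legal
(5,2): flips 1 -> legal
(5,4): flips 1 -> legal
(5,5): flips 1 -> legal
(5,6): flips 1 -> legal
(5,7): flips 2 -> legal
(6,0): no bracket -> illegal
(6,1): flips 1 -> legal
(6,2): no bracket -> illegal
(6,3): flips 1 -> legal
(6,4): no bracket -> illegal
B mobility = 13
-- W to move --
(1,3): flips 4 -> legal
(1,4): flips 2 -> legal
(1,5): no bracket -> illegal
(2,0): no bracket -> illegal
(2,1): flips 2 -> legal
(2,5): flips 2 -> legal
(4,0): flips 1 -> legal
(4,2): flips 2 -> legal
(5,2): no bracket -> illegal
(5,4): no bracket -> illegal
(6,0): no bracket -> illegal
(6,1): no bracket -> illegal
W mobility = 6

Answer: B=13 W=6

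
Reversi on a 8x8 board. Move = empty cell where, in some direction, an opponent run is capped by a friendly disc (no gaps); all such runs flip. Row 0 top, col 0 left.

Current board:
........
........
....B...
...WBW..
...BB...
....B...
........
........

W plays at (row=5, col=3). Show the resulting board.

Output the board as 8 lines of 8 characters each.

Place W at (5,3); scan 8 dirs for brackets.
Dir NW: first cell '.' (not opp) -> no flip
Dir N: opp run (4,3) capped by W -> flip
Dir NE: opp run (4,4) capped by W -> flip
Dir W: first cell '.' (not opp) -> no flip
Dir E: opp run (5,4), next='.' -> no flip
Dir SW: first cell '.' (not opp) -> no flip
Dir S: first cell '.' (not opp) -> no flip
Dir SE: first cell '.' (not opp) -> no flip
All flips: (4,3) (4,4)

Answer: ........
........
....B...
...WBW..
...WW...
...WB...
........
........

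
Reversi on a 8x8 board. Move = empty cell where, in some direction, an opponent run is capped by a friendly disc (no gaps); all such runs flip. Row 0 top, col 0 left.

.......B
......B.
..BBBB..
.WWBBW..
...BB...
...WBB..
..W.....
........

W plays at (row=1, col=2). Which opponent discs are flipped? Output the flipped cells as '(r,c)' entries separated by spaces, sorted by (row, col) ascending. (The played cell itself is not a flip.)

Answer: (2,2)

Derivation:
Dir NW: first cell '.' (not opp) -> no flip
Dir N: first cell '.' (not opp) -> no flip
Dir NE: first cell '.' (not opp) -> no flip
Dir W: first cell '.' (not opp) -> no flip
Dir E: first cell '.' (not opp) -> no flip
Dir SW: first cell '.' (not opp) -> no flip
Dir S: opp run (2,2) capped by W -> flip
Dir SE: opp run (2,3) (3,4), next='.' -> no flip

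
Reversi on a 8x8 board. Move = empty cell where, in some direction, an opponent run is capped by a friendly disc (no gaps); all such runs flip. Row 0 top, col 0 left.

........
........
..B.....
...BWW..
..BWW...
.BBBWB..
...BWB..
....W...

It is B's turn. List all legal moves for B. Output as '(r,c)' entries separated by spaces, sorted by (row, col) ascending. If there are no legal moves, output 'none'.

Answer: (2,5) (2,6) (3,2) (3,6) (4,5) (7,3) (7,5)

Derivation:
(2,3): no bracket -> illegal
(2,4): no bracket -> illegal
(2,5): flips 2 -> legal
(2,6): flips 2 -> legal
(3,2): flips 2 -> legal
(3,6): flips 2 -> legal
(4,5): flips 3 -> legal
(4,6): no bracket -> illegal
(7,3): flips 1 -> legal
(7,5): flips 1 -> legal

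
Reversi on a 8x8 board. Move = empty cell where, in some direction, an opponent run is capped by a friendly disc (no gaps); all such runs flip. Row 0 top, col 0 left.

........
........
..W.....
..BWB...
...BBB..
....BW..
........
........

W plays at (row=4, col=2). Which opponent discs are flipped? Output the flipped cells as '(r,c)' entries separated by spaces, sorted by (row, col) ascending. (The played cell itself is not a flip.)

Answer: (3,2)

Derivation:
Dir NW: first cell '.' (not opp) -> no flip
Dir N: opp run (3,2) capped by W -> flip
Dir NE: first cell 'W' (not opp) -> no flip
Dir W: first cell '.' (not opp) -> no flip
Dir E: opp run (4,3) (4,4) (4,5), next='.' -> no flip
Dir SW: first cell '.' (not opp) -> no flip
Dir S: first cell '.' (not opp) -> no flip
Dir SE: first cell '.' (not opp) -> no flip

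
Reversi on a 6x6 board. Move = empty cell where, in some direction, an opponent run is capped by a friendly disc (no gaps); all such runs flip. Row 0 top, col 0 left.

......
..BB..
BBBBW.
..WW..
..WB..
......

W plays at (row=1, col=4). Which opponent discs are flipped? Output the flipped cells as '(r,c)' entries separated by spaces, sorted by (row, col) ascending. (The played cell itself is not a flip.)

Dir NW: first cell '.' (not opp) -> no flip
Dir N: first cell '.' (not opp) -> no flip
Dir NE: first cell '.' (not opp) -> no flip
Dir W: opp run (1,3) (1,2), next='.' -> no flip
Dir E: first cell '.' (not opp) -> no flip
Dir SW: opp run (2,3) capped by W -> flip
Dir S: first cell 'W' (not opp) -> no flip
Dir SE: first cell '.' (not opp) -> no flip

Answer: (2,3)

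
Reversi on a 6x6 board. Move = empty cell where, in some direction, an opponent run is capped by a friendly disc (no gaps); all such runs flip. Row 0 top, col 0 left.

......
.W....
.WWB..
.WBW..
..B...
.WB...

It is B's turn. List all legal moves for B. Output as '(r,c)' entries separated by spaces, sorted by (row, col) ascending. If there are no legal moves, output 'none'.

Answer: (1,0) (1,2) (2,0) (2,4) (3,0) (3,4) (4,3) (5,0)

Derivation:
(0,0): no bracket -> illegal
(0,1): no bracket -> illegal
(0,2): no bracket -> illegal
(1,0): flips 1 -> legal
(1,2): flips 1 -> legal
(1,3): no bracket -> illegal
(2,0): flips 3 -> legal
(2,4): flips 1 -> legal
(3,0): flips 1 -> legal
(3,4): flips 1 -> legal
(4,0): no bracket -> illegal
(4,1): no bracket -> illegal
(4,3): flips 1 -> legal
(4,4): no bracket -> illegal
(5,0): flips 1 -> legal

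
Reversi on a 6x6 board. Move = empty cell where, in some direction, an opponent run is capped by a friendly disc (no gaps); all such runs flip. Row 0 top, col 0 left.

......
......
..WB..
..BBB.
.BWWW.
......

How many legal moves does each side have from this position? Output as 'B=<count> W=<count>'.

Answer: B=9 W=5

Derivation:
-- B to move --
(1,1): flips 1 -> legal
(1,2): flips 1 -> legal
(1,3): no bracket -> illegal
(2,1): flips 1 -> legal
(3,1): no bracket -> illegal
(3,5): no bracket -> illegal
(4,5): flips 3 -> legal
(5,1): flips 1 -> legal
(5,2): flips 2 -> legal
(5,3): flips 1 -> legal
(5,4): flips 2 -> legal
(5,5): flips 1 -> legal
B mobility = 9
-- W to move --
(1,2): no bracket -> illegal
(1,3): flips 2 -> legal
(1,4): no bracket -> illegal
(2,1): flips 1 -> legal
(2,4): flips 3 -> legal
(2,5): flips 1 -> legal
(3,0): no bracket -> illegal
(3,1): no bracket -> illegal
(3,5): no bracket -> illegal
(4,0): flips 1 -> legal
(4,5): no bracket -> illegal
(5,0): no bracket -> illegal
(5,1): no bracket -> illegal
(5,2): no bracket -> illegal
W mobility = 5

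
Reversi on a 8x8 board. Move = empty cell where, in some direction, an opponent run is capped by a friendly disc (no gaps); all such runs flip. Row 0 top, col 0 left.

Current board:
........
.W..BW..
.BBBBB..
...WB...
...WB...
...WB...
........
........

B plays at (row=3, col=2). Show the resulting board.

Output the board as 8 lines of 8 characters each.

Answer: ........
.W..BW..
.BBBBB..
..BBB...
...BB...
...WB...
........
........

Derivation:
Place B at (3,2); scan 8 dirs for brackets.
Dir NW: first cell 'B' (not opp) -> no flip
Dir N: first cell 'B' (not opp) -> no flip
Dir NE: first cell 'B' (not opp) -> no flip
Dir W: first cell '.' (not opp) -> no flip
Dir E: opp run (3,3) capped by B -> flip
Dir SW: first cell '.' (not opp) -> no flip
Dir S: first cell '.' (not opp) -> no flip
Dir SE: opp run (4,3) capped by B -> flip
All flips: (3,3) (4,3)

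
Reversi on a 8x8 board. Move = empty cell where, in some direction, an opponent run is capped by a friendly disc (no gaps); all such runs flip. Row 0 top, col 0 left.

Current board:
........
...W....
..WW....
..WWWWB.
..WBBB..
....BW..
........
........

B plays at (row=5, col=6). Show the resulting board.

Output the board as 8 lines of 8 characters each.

Place B at (5,6); scan 8 dirs for brackets.
Dir NW: first cell 'B' (not opp) -> no flip
Dir N: first cell '.' (not opp) -> no flip
Dir NE: first cell '.' (not opp) -> no flip
Dir W: opp run (5,5) capped by B -> flip
Dir E: first cell '.' (not opp) -> no flip
Dir SW: first cell '.' (not opp) -> no flip
Dir S: first cell '.' (not opp) -> no flip
Dir SE: first cell '.' (not opp) -> no flip
All flips: (5,5)

Answer: ........
...W....
..WW....
..WWWWB.
..WBBB..
....BBB.
........
........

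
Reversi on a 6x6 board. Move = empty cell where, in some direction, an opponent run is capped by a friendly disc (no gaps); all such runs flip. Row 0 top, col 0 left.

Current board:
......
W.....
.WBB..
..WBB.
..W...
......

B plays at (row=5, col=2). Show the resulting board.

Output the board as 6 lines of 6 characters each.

Place B at (5,2); scan 8 dirs for brackets.
Dir NW: first cell '.' (not opp) -> no flip
Dir N: opp run (4,2) (3,2) capped by B -> flip
Dir NE: first cell '.' (not opp) -> no flip
Dir W: first cell '.' (not opp) -> no flip
Dir E: first cell '.' (not opp) -> no flip
Dir SW: edge -> no flip
Dir S: edge -> no flip
Dir SE: edge -> no flip
All flips: (3,2) (4,2)

Answer: ......
W.....
.WBB..
..BBB.
..B...
..B...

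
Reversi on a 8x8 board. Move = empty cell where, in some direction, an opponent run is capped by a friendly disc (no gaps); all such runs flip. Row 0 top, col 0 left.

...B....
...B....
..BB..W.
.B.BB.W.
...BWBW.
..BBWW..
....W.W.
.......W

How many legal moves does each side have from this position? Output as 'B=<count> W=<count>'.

-- B to move --
(1,5): no bracket -> illegal
(1,6): no bracket -> illegal
(1,7): no bracket -> illegal
(2,5): no bracket -> illegal
(2,7): flips 1 -> legal
(3,5): flips 1 -> legal
(3,7): no bracket -> illegal
(4,7): flips 1 -> legal
(5,6): flips 2 -> legal
(5,7): no bracket -> illegal
(6,3): flips 1 -> legal
(6,5): flips 2 -> legal
(6,7): no bracket -> illegal
(7,3): no bracket -> illegal
(7,4): flips 3 -> legal
(7,5): flips 1 -> legal
(7,6): no bracket -> illegal
B mobility = 8
-- W to move --
(0,2): no bracket -> illegal
(0,4): no bracket -> illegal
(1,1): flips 2 -> legal
(1,2): no bracket -> illegal
(1,4): no bracket -> illegal
(2,0): no bracket -> illegal
(2,1): no bracket -> illegal
(2,4): flips 1 -> legal
(2,5): no bracket -> illegal
(3,0): no bracket -> illegal
(3,2): flips 1 -> legal
(3,5): flips 1 -> legal
(4,0): no bracket -> illegal
(4,1): no bracket -> illegal
(4,2): flips 2 -> legal
(5,1): flips 2 -> legal
(5,6): no bracket -> illegal
(6,1): no bracket -> illegal
(6,2): flips 1 -> legal
(6,3): no bracket -> illegal
W mobility = 7

Answer: B=8 W=7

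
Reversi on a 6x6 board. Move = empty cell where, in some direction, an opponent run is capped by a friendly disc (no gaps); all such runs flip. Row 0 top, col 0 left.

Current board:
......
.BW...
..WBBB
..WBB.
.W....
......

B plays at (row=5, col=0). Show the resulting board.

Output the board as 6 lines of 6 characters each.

Place B at (5,0); scan 8 dirs for brackets.
Dir NW: edge -> no flip
Dir N: first cell '.' (not opp) -> no flip
Dir NE: opp run (4,1) (3,2) capped by B -> flip
Dir W: edge -> no flip
Dir E: first cell '.' (not opp) -> no flip
Dir SW: edge -> no flip
Dir S: edge -> no flip
Dir SE: edge -> no flip
All flips: (3,2) (4,1)

Answer: ......
.BW...
..WBBB
..BBB.
.B....
B.....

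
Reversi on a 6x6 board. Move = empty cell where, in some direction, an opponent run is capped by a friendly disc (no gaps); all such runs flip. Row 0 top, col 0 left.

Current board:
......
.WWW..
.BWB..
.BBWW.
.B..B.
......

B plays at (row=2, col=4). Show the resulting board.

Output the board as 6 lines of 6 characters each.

Answer: ......
.WWW..
.BWBB.
.BBWB.
.B..B.
......

Derivation:
Place B at (2,4); scan 8 dirs for brackets.
Dir NW: opp run (1,3), next='.' -> no flip
Dir N: first cell '.' (not opp) -> no flip
Dir NE: first cell '.' (not opp) -> no flip
Dir W: first cell 'B' (not opp) -> no flip
Dir E: first cell '.' (not opp) -> no flip
Dir SW: opp run (3,3), next='.' -> no flip
Dir S: opp run (3,4) capped by B -> flip
Dir SE: first cell '.' (not opp) -> no flip
All flips: (3,4)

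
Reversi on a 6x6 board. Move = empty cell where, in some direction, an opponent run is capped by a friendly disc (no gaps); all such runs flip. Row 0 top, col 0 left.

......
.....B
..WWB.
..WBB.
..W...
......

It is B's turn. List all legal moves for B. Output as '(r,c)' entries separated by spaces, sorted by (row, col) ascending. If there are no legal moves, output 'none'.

(1,1): flips 1 -> legal
(1,2): flips 1 -> legal
(1,3): flips 1 -> legal
(1,4): no bracket -> illegal
(2,1): flips 2 -> legal
(3,1): flips 1 -> legal
(4,1): no bracket -> illegal
(4,3): no bracket -> illegal
(5,1): flips 1 -> legal
(5,2): no bracket -> illegal
(5,3): no bracket -> illegal

Answer: (1,1) (1,2) (1,3) (2,1) (3,1) (5,1)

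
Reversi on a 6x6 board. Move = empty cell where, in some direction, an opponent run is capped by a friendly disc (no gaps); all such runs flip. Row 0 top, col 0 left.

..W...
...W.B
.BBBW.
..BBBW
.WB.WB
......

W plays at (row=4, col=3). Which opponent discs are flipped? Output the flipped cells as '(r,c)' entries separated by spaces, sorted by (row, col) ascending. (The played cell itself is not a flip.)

Answer: (2,3) (3,3) (4,2)

Derivation:
Dir NW: opp run (3,2) (2,1), next='.' -> no flip
Dir N: opp run (3,3) (2,3) capped by W -> flip
Dir NE: opp run (3,4), next='.' -> no flip
Dir W: opp run (4,2) capped by W -> flip
Dir E: first cell 'W' (not opp) -> no flip
Dir SW: first cell '.' (not opp) -> no flip
Dir S: first cell '.' (not opp) -> no flip
Dir SE: first cell '.' (not opp) -> no flip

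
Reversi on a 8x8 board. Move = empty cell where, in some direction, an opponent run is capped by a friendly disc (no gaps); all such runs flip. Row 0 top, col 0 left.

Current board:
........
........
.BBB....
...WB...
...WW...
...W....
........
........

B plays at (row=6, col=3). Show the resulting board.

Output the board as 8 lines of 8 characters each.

Answer: ........
........
.BBB....
...BB...
...BW...
...B....
...B....
........

Derivation:
Place B at (6,3); scan 8 dirs for brackets.
Dir NW: first cell '.' (not opp) -> no flip
Dir N: opp run (5,3) (4,3) (3,3) capped by B -> flip
Dir NE: first cell '.' (not opp) -> no flip
Dir W: first cell '.' (not opp) -> no flip
Dir E: first cell '.' (not opp) -> no flip
Dir SW: first cell '.' (not opp) -> no flip
Dir S: first cell '.' (not opp) -> no flip
Dir SE: first cell '.' (not opp) -> no flip
All flips: (3,3) (4,3) (5,3)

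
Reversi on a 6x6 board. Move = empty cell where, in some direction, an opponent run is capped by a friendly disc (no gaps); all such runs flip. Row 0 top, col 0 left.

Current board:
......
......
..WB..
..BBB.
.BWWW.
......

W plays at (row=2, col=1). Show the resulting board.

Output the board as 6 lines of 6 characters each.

Answer: ......
......
.WWB..
..WBB.
.BWWW.
......

Derivation:
Place W at (2,1); scan 8 dirs for brackets.
Dir NW: first cell '.' (not opp) -> no flip
Dir N: first cell '.' (not opp) -> no flip
Dir NE: first cell '.' (not opp) -> no flip
Dir W: first cell '.' (not opp) -> no flip
Dir E: first cell 'W' (not opp) -> no flip
Dir SW: first cell '.' (not opp) -> no flip
Dir S: first cell '.' (not opp) -> no flip
Dir SE: opp run (3,2) capped by W -> flip
All flips: (3,2)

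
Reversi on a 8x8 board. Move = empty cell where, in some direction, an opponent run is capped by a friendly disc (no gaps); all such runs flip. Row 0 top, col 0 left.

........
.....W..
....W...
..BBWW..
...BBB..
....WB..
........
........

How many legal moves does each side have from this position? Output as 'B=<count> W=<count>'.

Answer: B=10 W=8

Derivation:
-- B to move --
(0,4): no bracket -> illegal
(0,5): no bracket -> illegal
(0,6): flips 2 -> legal
(1,3): no bracket -> illegal
(1,4): flips 2 -> legal
(1,6): no bracket -> illegal
(2,3): flips 1 -> legal
(2,5): flips 2 -> legal
(2,6): flips 1 -> legal
(3,6): flips 2 -> legal
(4,6): no bracket -> illegal
(5,3): flips 1 -> legal
(6,3): flips 1 -> legal
(6,4): flips 1 -> legal
(6,5): flips 1 -> legal
B mobility = 10
-- W to move --
(2,1): flips 2 -> legal
(2,2): no bracket -> illegal
(2,3): no bracket -> illegal
(3,1): flips 2 -> legal
(3,6): flips 1 -> legal
(4,1): no bracket -> illegal
(4,2): flips 1 -> legal
(4,6): no bracket -> illegal
(5,2): flips 1 -> legal
(5,3): flips 1 -> legal
(5,6): flips 2 -> legal
(6,4): no bracket -> illegal
(6,5): flips 2 -> legal
(6,6): no bracket -> illegal
W mobility = 8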